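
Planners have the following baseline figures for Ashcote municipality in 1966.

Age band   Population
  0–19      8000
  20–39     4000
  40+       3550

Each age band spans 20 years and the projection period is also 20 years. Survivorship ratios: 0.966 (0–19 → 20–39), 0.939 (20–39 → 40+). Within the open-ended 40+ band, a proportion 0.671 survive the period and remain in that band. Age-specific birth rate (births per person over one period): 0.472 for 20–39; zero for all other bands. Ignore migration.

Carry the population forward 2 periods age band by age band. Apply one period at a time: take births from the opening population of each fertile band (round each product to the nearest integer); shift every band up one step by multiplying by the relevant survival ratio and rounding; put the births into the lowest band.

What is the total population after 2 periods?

16848

(Groups numbered youngest = 1 to oldest = 3.)
After projecting period 1:
Births: 4000 × 0.472 = 1888
Group 2: 8000 × 0.966 = 7728
Group 3: 4000 × 0.939 + 3550 × 0.671 = 3756 + 2382 = 6138
Population now: 0–19=1888, 20–39=7728, 40+=6138
After projecting period 2:
Births: 7728 × 0.472 = 3648
Group 2: 1888 × 0.966 = 1824
Group 3: 7728 × 0.939 + 6138 × 0.671 = 7257 + 4119 = 11376
Population now: 0–19=3648, 20–39=1824, 40+=11376
Total after period 2: 3648 + 1824 + 11376 = 16848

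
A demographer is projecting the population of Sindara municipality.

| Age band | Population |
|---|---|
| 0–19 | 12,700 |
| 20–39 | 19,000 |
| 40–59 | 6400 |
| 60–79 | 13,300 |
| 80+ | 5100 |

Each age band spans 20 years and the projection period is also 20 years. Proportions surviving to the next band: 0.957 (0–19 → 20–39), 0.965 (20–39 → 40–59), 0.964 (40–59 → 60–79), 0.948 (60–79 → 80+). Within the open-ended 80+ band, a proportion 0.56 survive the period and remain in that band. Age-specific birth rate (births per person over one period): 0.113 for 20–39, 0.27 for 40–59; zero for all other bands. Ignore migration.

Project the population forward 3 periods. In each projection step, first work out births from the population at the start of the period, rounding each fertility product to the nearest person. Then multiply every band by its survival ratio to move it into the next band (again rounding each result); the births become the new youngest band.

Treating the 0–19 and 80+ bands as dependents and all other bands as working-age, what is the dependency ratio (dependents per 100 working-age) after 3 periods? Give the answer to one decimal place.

136.0

Period 1.
Births: 19000 × 0.113 = 2147 ; 6400 × 0.27 = 1728 → 3875
20–39: 12700 × 0.957 = 12154
40–59: 19000 × 0.965 = 18335
60–79: 6400 × 0.964 = 6170
80+: 13300 × 0.948 + 5100 × 0.56 = 12608 + 2856 = 15464
Population now: 0–19=3875, 20–39=12154, 40–59=18335, 60–79=6170, 80+=15464
Period 2.
Births: 12154 × 0.113 = 1373 ; 18335 × 0.27 = 4950 → 6323
20–39: 3875 × 0.957 = 3708
40–59: 12154 × 0.965 = 11729
60–79: 18335 × 0.964 = 17675
80+: 6170 × 0.948 + 15464 × 0.56 = 5849 + 8660 = 14509
Population now: 0–19=6323, 20–39=3708, 40–59=11729, 60–79=17675, 80+=14509
Period 3.
Births: 3708 × 0.113 = 419 ; 11729 × 0.27 = 3167 → 3586
20–39: 6323 × 0.957 = 6051
40–59: 3708 × 0.965 = 3578
60–79: 11729 × 0.964 = 11307
80+: 17675 × 0.948 + 14509 × 0.56 = 16756 + 8125 = 24881
Population now: 0–19=3586, 20–39=6051, 40–59=3578, 60–79=11307, 80+=24881
Dependents (band 0–19 + band 80+) = 3586 + 24881 = 28467; working-age = 20936; ratio = 28467/20936 × 100 = 136.0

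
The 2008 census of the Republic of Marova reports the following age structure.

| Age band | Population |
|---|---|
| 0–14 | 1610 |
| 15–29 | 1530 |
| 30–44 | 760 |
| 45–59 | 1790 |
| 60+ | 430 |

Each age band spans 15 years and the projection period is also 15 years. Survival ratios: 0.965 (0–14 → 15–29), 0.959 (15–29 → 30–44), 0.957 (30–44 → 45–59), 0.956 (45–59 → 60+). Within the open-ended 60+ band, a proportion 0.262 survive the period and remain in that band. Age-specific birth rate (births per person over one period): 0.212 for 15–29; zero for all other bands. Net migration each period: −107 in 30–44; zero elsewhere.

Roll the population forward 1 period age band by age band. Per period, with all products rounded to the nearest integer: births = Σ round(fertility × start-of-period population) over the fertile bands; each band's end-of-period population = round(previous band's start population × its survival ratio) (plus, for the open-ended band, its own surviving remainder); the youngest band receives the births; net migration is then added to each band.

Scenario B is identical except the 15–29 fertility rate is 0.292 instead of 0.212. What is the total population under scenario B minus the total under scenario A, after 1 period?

123

After projecting period 1:
Births: 1530 * 0.212 = 324
15–29: 1610 * 0.965 = 1554
30–44: 1530 * 0.959 = 1467
45–59: 760 * 0.957 = 727
60+: 1790 * 0.956 + 430 * 0.262 = 1711 + 113 = 1824
Net migration: 30–44 − 107 → 1360
Giving 324 / 1554 / 1360 / 727 / 1824.
Scenario A total after 1 period: 5789
Scenario B projection —
After projecting period 1:
Births: 1530 * 0.292 = 447
15–29: 1610 * 0.965 = 1554
30–44: 1530 * 0.959 = 1467
45–59: 760 * 0.957 = 727
60+: 1790 * 0.956 + 430 * 0.262 = 1711 + 113 = 1824
Net migration: 30–44 − 107 → 1360
Giving 447 / 1554 / 1360 / 727 / 1824.
Scenario B total after 1 period: 5912
Difference B − A = 5912 − 5789 = 123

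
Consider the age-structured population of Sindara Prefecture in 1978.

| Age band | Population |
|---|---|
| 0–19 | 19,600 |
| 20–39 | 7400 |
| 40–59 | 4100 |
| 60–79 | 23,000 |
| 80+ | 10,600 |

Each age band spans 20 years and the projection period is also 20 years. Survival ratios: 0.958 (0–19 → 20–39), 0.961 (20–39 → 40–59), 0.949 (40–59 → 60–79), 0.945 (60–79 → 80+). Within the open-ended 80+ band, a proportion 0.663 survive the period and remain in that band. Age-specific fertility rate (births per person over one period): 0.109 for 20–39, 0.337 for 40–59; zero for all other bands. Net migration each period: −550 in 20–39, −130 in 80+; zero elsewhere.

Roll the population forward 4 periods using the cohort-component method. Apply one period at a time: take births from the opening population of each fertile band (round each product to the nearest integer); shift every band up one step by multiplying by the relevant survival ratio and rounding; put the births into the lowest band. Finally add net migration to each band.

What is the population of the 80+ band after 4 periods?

Let group 1 be 0–19 through group 5 = 80+.
— Period 1 —
Births: 7400 * 0.109 = 807  |  4100 * 0.337 = 1382 → total 2189
Group 2: 19600 * 0.958 = 18777
Group 3: 7400 * 0.961 = 7111
Group 4: 4100 * 0.949 = 3891
Group 5: 23000 * 0.945 + 10600 * 0.663 = 21735 + 7028 = 28763
Net migration: Group 2 − 550 → 18227; Group 5 − 130 → 28633
End of period: [2189, 18227, 7111, 3891, 28633]
— Period 2 —
Births: 18227 * 0.109 = 1987  |  7111 * 0.337 = 2396 → total 4383
Group 2: 2189 * 0.958 = 2097
Group 3: 18227 * 0.961 = 17516
Group 4: 7111 * 0.949 = 6748
Group 5: 3891 * 0.945 + 28633 * 0.663 = 3677 + 18984 = 22661
Net migration: Group 2 − 550 → 1547; Group 5 − 130 → 22531
End of period: [4383, 1547, 17516, 6748, 22531]
— Period 3 —
Births: 1547 * 0.109 = 169  |  17516 * 0.337 = 5903 → total 6072
Group 2: 4383 * 0.958 = 4199
Group 3: 1547 * 0.961 = 1487
Group 4: 17516 * 0.949 = 16623
Group 5: 6748 * 0.945 + 22531 * 0.663 = 6377 + 14938 = 21315
Net migration: Group 2 − 550 → 3649; Group 5 − 130 → 21185
End of period: [6072, 3649, 1487, 16623, 21185]
— Period 4 —
Births: 3649 * 0.109 = 398  |  1487 * 0.337 = 501 → total 899
Group 2: 6072 * 0.958 = 5817
Group 3: 3649 * 0.961 = 3507
Group 4: 1487 * 0.949 = 1411
Group 5: 16623 * 0.945 + 21185 * 0.663 = 15709 + 14046 = 29755
Net migration: Group 2 − 550 → 5267; Group 5 − 130 → 29625
End of period: [899, 5267, 3507, 1411, 29625]

29625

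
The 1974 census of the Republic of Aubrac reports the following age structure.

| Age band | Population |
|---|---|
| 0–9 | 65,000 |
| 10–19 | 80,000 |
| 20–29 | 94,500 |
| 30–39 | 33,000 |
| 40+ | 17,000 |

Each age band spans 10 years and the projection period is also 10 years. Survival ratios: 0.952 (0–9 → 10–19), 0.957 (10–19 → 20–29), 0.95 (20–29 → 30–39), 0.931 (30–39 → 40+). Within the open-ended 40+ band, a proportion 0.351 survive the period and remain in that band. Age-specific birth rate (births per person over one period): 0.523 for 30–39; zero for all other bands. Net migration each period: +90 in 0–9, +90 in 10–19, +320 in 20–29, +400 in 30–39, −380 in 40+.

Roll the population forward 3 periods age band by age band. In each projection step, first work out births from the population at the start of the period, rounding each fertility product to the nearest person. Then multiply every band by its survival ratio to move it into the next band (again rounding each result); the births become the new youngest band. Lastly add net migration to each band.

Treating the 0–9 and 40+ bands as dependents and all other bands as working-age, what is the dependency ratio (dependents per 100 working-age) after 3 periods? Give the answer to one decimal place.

118.6

[period 1]
Births: 33000 * 0.523 = 17259
10–19: 65000 * 0.952 = 61880
20–29: 80000 * 0.957 = 76560
30–39: 94500 * 0.95 = 89775
40+: 33000 * 0.931 + 17000 * 0.351 = 30723 + 5967 = 36690
Net migration: 0–9 + 90 → 17349; 10–19 + 90 → 61970; 20–29 + 320 → 76880; 30–39 + 400 → 90175; 40+ − 380 → 36310
Giving 17349 / 61970 / 76880 / 90175 / 36310.
[period 2]
Births: 90175 * 0.523 = 47162
10–19: 17349 * 0.952 = 16516
20–29: 61970 * 0.957 = 59305
30–39: 76880 * 0.95 = 73036
40+: 90175 * 0.931 + 36310 * 0.351 = 83953 + 12745 = 96698
Net migration: 0–9 + 90 → 47252; 10–19 + 90 → 16606; 20–29 + 320 → 59625; 30–39 + 400 → 73436; 40+ − 380 → 96318
Giving 47252 / 16606 / 59625 / 73436 / 96318.
[period 3]
Births: 73436 * 0.523 = 38407
10–19: 47252 * 0.952 = 44984
20–29: 16606 * 0.957 = 15892
30–39: 59625 * 0.95 = 56644
40+: 73436 * 0.931 + 96318 * 0.351 = 68369 + 33808 = 102177
Net migration: 0–9 + 90 → 38497; 10–19 + 90 → 45074; 20–29 + 320 → 16212; 30–39 + 400 → 57044; 40+ − 380 → 101797
Giving 38497 / 45074 / 16212 / 57044 / 101797.
Dependents (band 0–9 + band 40+) = 38497 + 101797 = 140294; working-age = 118330; ratio = 140294/118330 × 100 = 118.6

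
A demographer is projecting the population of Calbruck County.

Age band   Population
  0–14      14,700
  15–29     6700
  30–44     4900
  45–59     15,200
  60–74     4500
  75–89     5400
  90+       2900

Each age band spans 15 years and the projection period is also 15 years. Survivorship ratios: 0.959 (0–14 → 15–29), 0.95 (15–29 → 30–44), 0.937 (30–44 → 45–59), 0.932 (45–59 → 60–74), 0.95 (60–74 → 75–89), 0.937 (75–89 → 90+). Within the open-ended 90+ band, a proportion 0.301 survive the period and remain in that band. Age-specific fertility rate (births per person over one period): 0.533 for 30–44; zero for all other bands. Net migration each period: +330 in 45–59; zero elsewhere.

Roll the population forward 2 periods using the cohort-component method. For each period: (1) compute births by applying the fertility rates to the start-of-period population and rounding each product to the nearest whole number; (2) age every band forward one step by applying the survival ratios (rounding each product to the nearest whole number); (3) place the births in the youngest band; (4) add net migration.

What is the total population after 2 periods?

49420

Let group 1 be 0–14 through group 7 = 90+.
— Period 1 —
Births: 4900 × 0.533 = 2612
Group 2: 14700 × 0.959 = 14097
Group 3: 6700 × 0.95 = 6365
Group 4: 4900 × 0.937 = 4591
Group 5: 15200 × 0.932 = 14166
Group 6: 4500 × 0.95 = 4275
Group 7: 5400 × 0.937 + 2900 × 0.301 = 5060 + 873 = 5933
Net migration: Group 4 + 330 → 4921
Giving 2612 / 14097 / 6365 / 4921 / 14166 / 4275 / 5933.
— Period 2 —
Births: 6365 × 0.533 = 3393
Group 2: 2612 × 0.959 = 2505
Group 3: 14097 × 0.95 = 13392
Group 4: 6365 × 0.937 = 5964
Group 5: 4921 × 0.932 = 4586
Group 6: 14166 × 0.95 = 13458
Group 7: 4275 × 0.937 + 5933 × 0.301 = 4006 + 1786 = 5792
Net migration: Group 4 + 330 → 6294
Giving 3393 / 2505 / 13392 / 6294 / 4586 / 13458 / 5792.
Total after period 2: 3393 + 2505 + 13392 + 6294 + 4586 + 13458 + 5792 = 49420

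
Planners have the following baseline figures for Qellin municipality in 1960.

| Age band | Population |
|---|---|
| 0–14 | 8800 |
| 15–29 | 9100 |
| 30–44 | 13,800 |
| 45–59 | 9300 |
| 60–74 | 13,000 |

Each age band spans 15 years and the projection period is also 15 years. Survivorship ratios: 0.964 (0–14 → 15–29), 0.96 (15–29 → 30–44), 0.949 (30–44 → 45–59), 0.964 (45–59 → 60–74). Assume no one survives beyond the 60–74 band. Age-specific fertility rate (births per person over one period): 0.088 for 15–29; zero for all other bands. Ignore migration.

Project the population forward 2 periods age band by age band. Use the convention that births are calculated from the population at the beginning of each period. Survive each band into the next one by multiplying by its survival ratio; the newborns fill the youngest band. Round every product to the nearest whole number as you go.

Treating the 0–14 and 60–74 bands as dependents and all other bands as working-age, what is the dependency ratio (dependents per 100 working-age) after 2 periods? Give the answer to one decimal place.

Numbering the bands 1..5 from youngest to oldest:
Period 1:
Births: 9100 × 0.088 = 801
Band 2: 8800 × 0.964 = 8483
Band 3: 9100 × 0.96 = 8736
Band 4: 13800 × 0.949 = 13096
Band 5: 9300 × 0.964 = 8965
End of period: [801, 8483, 8736, 13096, 8965]
Period 2:
Births: 8483 × 0.088 = 747
Band 2: 801 × 0.964 = 772
Band 3: 8483 × 0.96 = 8144
Band 4: 8736 × 0.949 = 8290
Band 5: 13096 × 0.964 = 12625
End of period: [747, 772, 8144, 8290, 12625]
Dependents (band 0–14 + band 60–74) = 747 + 12625 = 13372; working-age = 17206; ratio = 13372/17206 × 100 = 77.7

77.7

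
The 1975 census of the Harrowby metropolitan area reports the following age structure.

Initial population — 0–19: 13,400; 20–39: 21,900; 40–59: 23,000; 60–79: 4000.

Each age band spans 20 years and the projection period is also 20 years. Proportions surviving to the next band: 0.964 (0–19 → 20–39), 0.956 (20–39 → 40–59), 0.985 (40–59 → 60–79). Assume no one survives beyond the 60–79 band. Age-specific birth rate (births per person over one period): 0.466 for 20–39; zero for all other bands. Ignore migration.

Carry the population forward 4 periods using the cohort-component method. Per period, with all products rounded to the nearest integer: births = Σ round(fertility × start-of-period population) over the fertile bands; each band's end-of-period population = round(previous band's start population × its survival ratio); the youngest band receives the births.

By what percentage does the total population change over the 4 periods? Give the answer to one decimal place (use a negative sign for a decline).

Call the bands 1 to 4, youngest first.
[period 1]
Births: 21900 × 0.466 = 10205
Band 2: 13400 × 0.964 = 12918
Band 3: 21900 × 0.956 = 20936
Band 4: 23000 × 0.985 = 22655
Giving 10205 / 12918 / 20936 / 22655.
[period 2]
Births: 12918 × 0.466 = 6020
Band 2: 10205 × 0.964 = 9838
Band 3: 12918 × 0.956 = 12350
Band 4: 20936 × 0.985 = 20622
Giving 6020 / 9838 / 12350 / 20622.
[period 3]
Births: 9838 × 0.466 = 4585
Band 2: 6020 × 0.964 = 5803
Band 3: 9838 × 0.956 = 9405
Band 4: 12350 × 0.985 = 12165
Giving 4585 / 5803 / 9405 / 12165.
[period 4]
Births: 5803 × 0.466 = 2704
Band 2: 4585 × 0.964 = 4420
Band 3: 5803 × 0.956 = 5548
Band 4: 9405 × 0.985 = 9264
Giving 2704 / 4420 / 5548 / 9264.
Total: 62300 → 21936; change = -40364; percentage change = -64.8%

-64.8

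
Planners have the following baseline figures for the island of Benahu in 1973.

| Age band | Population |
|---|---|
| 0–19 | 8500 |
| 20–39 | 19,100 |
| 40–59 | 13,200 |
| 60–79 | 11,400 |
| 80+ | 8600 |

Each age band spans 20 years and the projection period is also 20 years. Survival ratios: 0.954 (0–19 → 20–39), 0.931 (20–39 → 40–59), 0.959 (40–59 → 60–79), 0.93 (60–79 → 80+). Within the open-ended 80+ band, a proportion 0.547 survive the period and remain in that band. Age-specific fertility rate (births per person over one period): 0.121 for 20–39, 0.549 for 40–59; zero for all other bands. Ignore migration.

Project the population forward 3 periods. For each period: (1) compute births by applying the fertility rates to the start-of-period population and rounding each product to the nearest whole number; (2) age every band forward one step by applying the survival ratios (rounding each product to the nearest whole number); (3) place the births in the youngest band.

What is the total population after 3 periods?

58102

Call the groups 1 to 5, youngest first.
After projecting period 1:
Births: 19100 × 0.121 = 2311  |  13200 × 0.549 = 7247 ⇒ total 9558
Group 2: 8500 × 0.954 = 8109
Group 3: 19100 × 0.931 = 17782
Group 4: 13200 × 0.959 = 12659
Group 5: 11400 × 0.93 + 8600 × 0.547 = 10602 + 4704 = 15306
End of period: [9558, 8109, 17782, 12659, 15306]
After projecting period 2:
Births: 8109 × 0.121 = 981  |  17782 × 0.549 = 9762 ⇒ total 10743
Group 2: 9558 × 0.954 = 9118
Group 3: 8109 × 0.931 = 7549
Group 4: 17782 × 0.959 = 17053
Group 5: 12659 × 0.93 + 15306 × 0.547 = 11773 + 8372 = 20145
End of period: [10743, 9118, 7549, 17053, 20145]
After projecting period 3:
Births: 9118 × 0.121 = 1103  |  7549 × 0.549 = 4144 ⇒ total 5247
Group 2: 10743 × 0.954 = 10249
Group 3: 9118 × 0.931 = 8489
Group 4: 7549 × 0.959 = 7239
Group 5: 17053 × 0.93 + 20145 × 0.547 = 15859 + 11019 = 26878
End of period: [5247, 10249, 8489, 7239, 26878]
Total after period 3: 5247 + 10249 + 8489 + 7239 + 26878 = 58102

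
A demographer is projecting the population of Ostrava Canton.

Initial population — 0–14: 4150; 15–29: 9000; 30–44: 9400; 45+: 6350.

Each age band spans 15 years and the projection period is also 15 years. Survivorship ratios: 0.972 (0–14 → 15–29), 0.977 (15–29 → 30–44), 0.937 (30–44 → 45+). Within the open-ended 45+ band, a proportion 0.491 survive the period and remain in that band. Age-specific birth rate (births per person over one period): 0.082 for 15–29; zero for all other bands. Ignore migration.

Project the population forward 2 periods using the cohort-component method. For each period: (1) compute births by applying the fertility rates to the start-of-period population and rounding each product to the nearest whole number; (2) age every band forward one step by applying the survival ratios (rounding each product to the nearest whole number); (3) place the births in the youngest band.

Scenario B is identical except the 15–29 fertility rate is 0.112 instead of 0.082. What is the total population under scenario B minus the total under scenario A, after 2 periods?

384

(Bands numbered youngest = 1 to oldest = 4.)
After projecting period 1:
Births: 9000 × 0.082 = 738
Band 2: 4150 × 0.972 = 4034
Band 3: 9000 × 0.977 = 8793
Band 4: 9400 × 0.937 + 6350 × 0.491 = 8808 + 3118 = 11926
End of period: [738, 4034, 8793, 11926]
After projecting period 2:
Births: 4034 × 0.082 = 331
Band 2: 738 × 0.972 = 717
Band 3: 4034 × 0.977 = 3941
Band 4: 8793 × 0.937 + 11926 × 0.491 = 8239 + 5856 = 14095
End of period: [331, 717, 3941, 14095]
Scenario A total after 2 periods: 19084
Scenario B projection —
After projecting period 1:
Births: 9000 × 0.112 = 1008
Band 2: 4150 × 0.972 = 4034
Band 3: 9000 × 0.977 = 8793
Band 4: 9400 × 0.937 + 6350 × 0.491 = 8808 + 3118 = 11926
End of period: [1008, 4034, 8793, 11926]
After projecting period 2:
Births: 4034 × 0.112 = 452
Band 2: 1008 × 0.972 = 980
Band 3: 4034 × 0.977 = 3941
Band 4: 8793 × 0.937 + 11926 × 0.491 = 8239 + 5856 = 14095
End of period: [452, 980, 3941, 14095]
Scenario B total after 2 periods: 19468
Difference B − A = 19468 − 19084 = 384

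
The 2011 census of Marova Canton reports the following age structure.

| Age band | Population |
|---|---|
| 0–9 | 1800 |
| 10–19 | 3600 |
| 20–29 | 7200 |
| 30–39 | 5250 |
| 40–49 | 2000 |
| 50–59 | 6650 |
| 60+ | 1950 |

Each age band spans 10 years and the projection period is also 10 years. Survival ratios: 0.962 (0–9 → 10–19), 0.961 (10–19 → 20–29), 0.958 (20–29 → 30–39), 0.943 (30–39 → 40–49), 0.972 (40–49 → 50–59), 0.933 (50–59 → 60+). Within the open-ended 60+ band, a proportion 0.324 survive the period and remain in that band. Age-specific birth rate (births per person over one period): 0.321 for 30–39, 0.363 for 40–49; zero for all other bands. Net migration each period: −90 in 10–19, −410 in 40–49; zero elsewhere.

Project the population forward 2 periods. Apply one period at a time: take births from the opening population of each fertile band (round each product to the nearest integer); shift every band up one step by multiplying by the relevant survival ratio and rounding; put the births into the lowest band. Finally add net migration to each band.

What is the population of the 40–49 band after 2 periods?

Call the groups 1 to 7, youngest first.
— Period 1 —
Births: 5250 × 0.321 = 1685, 2000 × 0.363 = 726 ⇒ total 2411
Group 2: 1800 × 0.962 = 1732
Group 3: 3600 × 0.961 = 3460
Group 4: 7200 × 0.958 = 6898
Group 5: 5250 × 0.943 = 4951
Group 6: 2000 × 0.972 = 1944
Group 7: 6650 × 0.933 + 1950 × 0.324 = 6204 + 632 = 6836
Net migration: Group 2 − 90 → 1642; Group 5 − 410 → 4541
Population now: 0–9=2411, 10–19=1642, 20–29=3460, 30–39=6898, 40–49=4541, 50–59=1944, 60+=6836
— Period 2 —
Births: 6898 × 0.321 = 2214, 4541 × 0.363 = 1648 ⇒ total 3862
Group 2: 2411 × 0.962 = 2319
Group 3: 1642 × 0.961 = 1578
Group 4: 3460 × 0.958 = 3315
Group 5: 6898 × 0.943 = 6505
Group 6: 4541 × 0.972 = 4414
Group 7: 1944 × 0.933 + 6836 × 0.324 = 1814 + 2215 = 4029
Net migration: Group 2 − 90 → 2229; Group 5 − 410 → 6095
Population now: 0–9=3862, 10–19=2229, 20–29=1578, 30–39=3315, 40–49=6095, 50–59=4414, 60+=4029

6095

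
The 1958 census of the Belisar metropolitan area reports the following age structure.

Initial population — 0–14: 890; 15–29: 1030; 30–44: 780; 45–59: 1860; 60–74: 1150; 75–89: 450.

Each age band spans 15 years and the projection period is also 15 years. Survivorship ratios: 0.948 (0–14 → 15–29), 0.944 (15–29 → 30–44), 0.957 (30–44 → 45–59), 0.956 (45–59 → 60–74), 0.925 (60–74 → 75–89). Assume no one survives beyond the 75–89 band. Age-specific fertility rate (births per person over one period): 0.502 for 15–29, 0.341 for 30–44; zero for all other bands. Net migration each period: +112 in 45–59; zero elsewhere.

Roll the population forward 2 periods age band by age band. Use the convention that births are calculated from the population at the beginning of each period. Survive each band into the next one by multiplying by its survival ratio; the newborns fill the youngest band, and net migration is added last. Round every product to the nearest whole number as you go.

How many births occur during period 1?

783

Numbering the groups 1..6 from youngest to oldest:
[period 1]
Births: 1030 × 0.502 = 517 ; 780 × 0.341 = 266 ⇒ total 783
Group 2: 890 × 0.948 = 844
Group 3: 1030 × 0.944 = 972
Group 4: 780 × 0.957 = 746
Group 5: 1860 × 0.956 = 1778
Group 6: 1150 × 0.925 = 1064
Net migration: Group 4 + 112 → 858
End of period: [783, 844, 972, 858, 1778, 1064]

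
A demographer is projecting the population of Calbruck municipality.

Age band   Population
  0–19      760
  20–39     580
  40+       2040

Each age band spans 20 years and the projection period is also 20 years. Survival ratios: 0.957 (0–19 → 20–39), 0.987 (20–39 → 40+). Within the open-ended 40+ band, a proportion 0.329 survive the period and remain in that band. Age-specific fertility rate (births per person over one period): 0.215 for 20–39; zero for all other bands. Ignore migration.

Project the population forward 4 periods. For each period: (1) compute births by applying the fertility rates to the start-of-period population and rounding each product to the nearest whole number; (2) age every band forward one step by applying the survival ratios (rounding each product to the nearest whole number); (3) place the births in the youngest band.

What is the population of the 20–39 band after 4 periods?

25

Call the groups 1 to 3, youngest first.
Period 1:
Births: 580 × 0.215 = 125
Group 2: 760 × 0.957 = 727
Group 3: 580 × 0.987 + 2040 × 0.329 = 572 + 671 = 1243
Giving 125 / 727 / 1243.
Period 2:
Births: 727 × 0.215 = 156
Group 2: 125 × 0.957 = 120
Group 3: 727 × 0.987 + 1243 × 0.329 = 718 + 409 = 1127
Giving 156 / 120 / 1127.
Period 3:
Births: 120 × 0.215 = 26
Group 2: 156 × 0.957 = 149
Group 3: 120 × 0.987 + 1127 × 0.329 = 118 + 371 = 489
Giving 26 / 149 / 489.
Period 4:
Births: 149 × 0.215 = 32
Group 2: 26 × 0.957 = 25
Group 3: 149 × 0.987 + 489 × 0.329 = 147 + 161 = 308
Giving 32 / 25 / 308.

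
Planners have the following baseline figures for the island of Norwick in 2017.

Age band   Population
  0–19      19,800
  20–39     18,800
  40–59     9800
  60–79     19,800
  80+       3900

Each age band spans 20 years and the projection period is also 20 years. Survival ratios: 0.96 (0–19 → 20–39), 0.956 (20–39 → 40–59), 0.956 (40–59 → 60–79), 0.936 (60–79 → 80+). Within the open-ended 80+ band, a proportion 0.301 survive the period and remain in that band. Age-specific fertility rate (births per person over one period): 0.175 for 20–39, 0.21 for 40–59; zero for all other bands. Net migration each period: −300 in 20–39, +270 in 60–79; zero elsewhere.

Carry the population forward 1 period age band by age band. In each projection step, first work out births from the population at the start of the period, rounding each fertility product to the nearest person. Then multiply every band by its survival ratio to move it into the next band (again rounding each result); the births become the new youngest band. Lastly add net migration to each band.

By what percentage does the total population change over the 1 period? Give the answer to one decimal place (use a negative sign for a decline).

After projecting period 1:
Births: 18800 × 0.175 = 3290  |  9800 × 0.21 = 2058 ⇒ total 5348
20–39: 19800 × 0.96 = 19008
40–59: 18800 × 0.956 = 17973
60–79: 9800 × 0.956 = 9369
80+: 19800 × 0.936 + 3900 × 0.301 = 18533 + 1174 = 19707
Net migration: 20–39 − 300 → 18708; 60–79 + 270 → 9639
→ [5348, 18708, 17973, 9639, 19707]
Total: 72100 → 71375; change = -725; percentage change = -1.0%

-1.0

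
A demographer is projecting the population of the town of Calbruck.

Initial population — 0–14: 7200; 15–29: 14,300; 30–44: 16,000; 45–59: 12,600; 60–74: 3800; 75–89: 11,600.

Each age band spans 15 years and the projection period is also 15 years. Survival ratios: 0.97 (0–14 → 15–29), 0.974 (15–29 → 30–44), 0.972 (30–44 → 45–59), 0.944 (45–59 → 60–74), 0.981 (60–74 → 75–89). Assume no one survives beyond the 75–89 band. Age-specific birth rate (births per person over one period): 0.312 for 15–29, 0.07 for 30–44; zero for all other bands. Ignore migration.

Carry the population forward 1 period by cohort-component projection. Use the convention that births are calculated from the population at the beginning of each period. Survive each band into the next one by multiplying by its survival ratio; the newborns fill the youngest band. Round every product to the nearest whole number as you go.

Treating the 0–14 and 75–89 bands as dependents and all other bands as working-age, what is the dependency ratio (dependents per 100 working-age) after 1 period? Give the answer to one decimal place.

19.3

After projecting period 1:
Births: 14300 * 0.312 = 4462, 16000 * 0.07 = 1120 — total 5582
15–29: 7200 * 0.97 = 6984
30–44: 14300 * 0.974 = 13928
45–59: 16000 * 0.972 = 15552
60–74: 12600 * 0.944 = 11894
75–89: 3800 * 0.981 = 3728
Population now: 0–14=5582, 15–29=6984, 30–44=13928, 45–59=15552, 60–74=11894, 75–89=3728
Dependents (band 0–14 + band 75–89) = 5582 + 3728 = 9310; working-age = 48358; ratio = 9310/48358 × 100 = 19.3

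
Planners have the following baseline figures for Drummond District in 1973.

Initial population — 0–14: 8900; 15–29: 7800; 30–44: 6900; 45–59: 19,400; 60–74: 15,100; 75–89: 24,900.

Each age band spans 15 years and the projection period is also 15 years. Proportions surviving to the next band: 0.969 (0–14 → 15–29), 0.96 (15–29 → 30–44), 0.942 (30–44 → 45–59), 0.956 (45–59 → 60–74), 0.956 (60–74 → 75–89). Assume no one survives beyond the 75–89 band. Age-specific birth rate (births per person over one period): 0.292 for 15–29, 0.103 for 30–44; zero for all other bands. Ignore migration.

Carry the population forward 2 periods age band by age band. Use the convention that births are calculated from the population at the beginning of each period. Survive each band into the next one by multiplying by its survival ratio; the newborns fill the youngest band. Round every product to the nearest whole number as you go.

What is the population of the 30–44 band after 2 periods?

Call the bands 1 to 6, youngest first.
Period 1.
Births: 7800 × 0.292 = 2278 ; 6900 × 0.103 = 711 — total 2989
Band 2: 8900 × 0.969 = 8624
Band 3: 7800 × 0.96 = 7488
Band 4: 6900 × 0.942 = 6500
Band 5: 19400 × 0.956 = 18546
Band 6: 15100 × 0.956 = 14436
End of period: [2989, 8624, 7488, 6500, 18546, 14436]
Period 2.
Births: 8624 × 0.292 = 2518 ; 7488 × 0.103 = 771 — total 3289
Band 2: 2989 × 0.969 = 2896
Band 3: 8624 × 0.96 = 8279
Band 4: 7488 × 0.942 = 7054
Band 5: 6500 × 0.956 = 6214
Band 6: 18546 × 0.956 = 17730
End of period: [3289, 2896, 8279, 7054, 6214, 17730]

8279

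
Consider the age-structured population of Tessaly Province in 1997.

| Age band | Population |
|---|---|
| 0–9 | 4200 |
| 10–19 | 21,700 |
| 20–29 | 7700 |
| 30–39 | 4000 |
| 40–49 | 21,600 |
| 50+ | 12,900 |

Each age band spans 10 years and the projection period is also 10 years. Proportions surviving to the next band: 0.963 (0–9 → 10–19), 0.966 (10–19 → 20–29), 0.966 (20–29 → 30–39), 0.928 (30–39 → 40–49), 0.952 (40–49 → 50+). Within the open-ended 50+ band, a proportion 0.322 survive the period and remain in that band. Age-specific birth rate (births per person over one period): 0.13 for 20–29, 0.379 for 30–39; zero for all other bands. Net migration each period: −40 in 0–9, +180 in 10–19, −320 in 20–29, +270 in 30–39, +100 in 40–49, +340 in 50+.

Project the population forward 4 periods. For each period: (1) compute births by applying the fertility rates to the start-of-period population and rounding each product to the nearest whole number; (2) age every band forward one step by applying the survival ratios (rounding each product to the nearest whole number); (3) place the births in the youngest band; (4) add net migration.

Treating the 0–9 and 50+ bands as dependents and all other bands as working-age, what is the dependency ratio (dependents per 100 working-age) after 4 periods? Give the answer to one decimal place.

123.5

[period 1]
Births: 7700 × 0.13 = 1001 ; 4000 × 0.379 = 1516 — total 2517
10–19: 4200 × 0.963 = 4045
20–29: 21700 × 0.966 = 20962
30–39: 7700 × 0.966 = 7438
40–49: 4000 × 0.928 = 3712
50+: 21600 × 0.952 + 12900 × 0.322 = 20563 + 4154 = 24717
Net migration: 0–9 − 40 → 2477; 10–19 + 180 → 4225; 20–29 − 320 → 20642; 30–39 + 270 → 7708; 40–49 + 100 → 3812; 50+ + 340 → 25057
End of period: [2477, 4225, 20642, 7708, 3812, 25057]
[period 2]
Births: 20642 × 0.13 = 2683 ; 7708 × 0.379 = 2921 — total 5604
10–19: 2477 × 0.963 = 2385
20–29: 4225 × 0.966 = 4081
30–39: 20642 × 0.966 = 19940
40–49: 7708 × 0.928 = 7153
50+: 3812 × 0.952 + 25057 × 0.322 = 3629 + 8068 = 11697
Net migration: 0–9 − 40 → 5564; 10–19 + 180 → 2565; 20–29 − 320 → 3761; 30–39 + 270 → 20210; 40–49 + 100 → 7253; 50+ + 340 → 12037
End of period: [5564, 2565, 3761, 20210, 7253, 12037]
[period 3]
Births: 3761 × 0.13 = 489 ; 20210 × 0.379 = 7660 — total 8149
10–19: 5564 × 0.963 = 5358
20–29: 2565 × 0.966 = 2478
30–39: 3761 × 0.966 = 3633
40–49: 20210 × 0.928 = 18755
50+: 7253 × 0.952 + 12037 × 0.322 = 6905 + 3876 = 10781
Net migration: 0–9 − 40 → 8109; 10–19 + 180 → 5538; 20–29 − 320 → 2158; 30–39 + 270 → 3903; 40–49 + 100 → 18855; 50+ + 340 → 11121
End of period: [8109, 5538, 2158, 3903, 18855, 11121]
[period 4]
Births: 2158 × 0.13 = 281 ; 3903 × 0.379 = 1479 — total 1760
10–19: 8109 × 0.963 = 7809
20–29: 5538 × 0.966 = 5350
30–39: 2158 × 0.966 = 2085
40–49: 3903 × 0.928 = 3622
50+: 18855 × 0.952 + 11121 × 0.322 = 17950 + 3581 = 21531
Net migration: 0–9 − 40 → 1720; 10–19 + 180 → 7989; 20–29 − 320 → 5030; 30–39 + 270 → 2355; 40–49 + 100 → 3722; 50+ + 340 → 21871
End of period: [1720, 7989, 5030, 2355, 3722, 21871]
Dependents (band 0–9 + band 50+) = 1720 + 21871 = 23591; working-age = 19096; ratio = 23591/19096 × 100 = 123.5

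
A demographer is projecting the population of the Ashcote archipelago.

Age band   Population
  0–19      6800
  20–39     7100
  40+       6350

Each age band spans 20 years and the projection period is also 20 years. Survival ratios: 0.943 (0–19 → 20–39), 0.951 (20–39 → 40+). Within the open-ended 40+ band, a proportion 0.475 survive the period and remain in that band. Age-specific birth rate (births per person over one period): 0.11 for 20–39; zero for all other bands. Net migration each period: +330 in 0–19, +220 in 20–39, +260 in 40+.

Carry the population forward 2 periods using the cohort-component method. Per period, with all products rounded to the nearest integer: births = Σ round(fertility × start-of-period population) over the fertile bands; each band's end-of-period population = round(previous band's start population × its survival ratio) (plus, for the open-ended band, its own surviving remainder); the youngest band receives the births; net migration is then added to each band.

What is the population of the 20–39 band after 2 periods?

[period 1]
Births: 7100 × 0.11 = 781
20–39: 6800 × 0.943 = 6412
40+: 7100 × 0.951 + 6350 × 0.475 = 6752 + 3016 = 9768
Net migration: 0–19 + 330 → 1111; 20–39 + 220 → 6632; 40+ + 260 → 10028
Population now: 0–19=1111, 20–39=6632, 40+=10028
[period 2]
Births: 6632 × 0.11 = 730
20–39: 1111 × 0.943 = 1048
40+: 6632 × 0.951 + 10028 × 0.475 = 6307 + 4763 = 11070
Net migration: 0–19 + 330 → 1060; 20–39 + 220 → 1268; 40+ + 260 → 11330
Population now: 0–19=1060, 20–39=1268, 40+=11330

1268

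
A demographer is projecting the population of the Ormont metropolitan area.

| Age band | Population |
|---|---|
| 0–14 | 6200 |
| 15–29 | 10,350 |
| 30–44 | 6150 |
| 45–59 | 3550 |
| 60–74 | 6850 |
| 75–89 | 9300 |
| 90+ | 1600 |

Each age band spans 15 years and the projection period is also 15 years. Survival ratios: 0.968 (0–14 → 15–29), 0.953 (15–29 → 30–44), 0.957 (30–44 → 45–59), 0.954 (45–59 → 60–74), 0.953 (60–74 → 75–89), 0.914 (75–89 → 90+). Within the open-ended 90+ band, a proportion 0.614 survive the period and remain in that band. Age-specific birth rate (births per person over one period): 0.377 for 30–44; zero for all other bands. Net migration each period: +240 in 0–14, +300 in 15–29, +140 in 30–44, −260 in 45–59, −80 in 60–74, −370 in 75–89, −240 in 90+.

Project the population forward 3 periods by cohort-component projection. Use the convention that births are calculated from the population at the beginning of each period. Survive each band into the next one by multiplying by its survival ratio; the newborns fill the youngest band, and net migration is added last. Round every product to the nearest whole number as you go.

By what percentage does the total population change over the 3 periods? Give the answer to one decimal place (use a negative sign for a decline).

— Period 1 —
Births: 6150 × 0.377 = 2319
15–29: 6200 × 0.968 = 6002
30–44: 10350 × 0.953 = 9864
45–59: 6150 × 0.957 = 5886
60–74: 3550 × 0.954 = 3387
75–89: 6850 × 0.953 = 6528
90+: 9300 × 0.914 + 1600 × 0.614 = 8500 + 982 = 9482
Net migration: 0–14 + 240 → 2559; 15–29 + 300 → 6302; 30–44 + 140 → 10004; 45–59 − 260 → 5626; 60–74 − 80 → 3307; 75–89 − 370 → 6158; 90+ − 240 → 9242
→ [2559, 6302, 10004, 5626, 3307, 6158, 9242]
— Period 2 —
Births: 10004 × 0.377 = 3772
15–29: 2559 × 0.968 = 2477
30–44: 6302 × 0.953 = 6006
45–59: 10004 × 0.957 = 9574
60–74: 5626 × 0.954 = 5367
75–89: 3307 × 0.953 = 3152
90+: 6158 × 0.914 + 9242 × 0.614 = 5628 + 5675 = 11303
Net migration: 0–14 + 240 → 4012; 15–29 + 300 → 2777; 30–44 + 140 → 6146; 45–59 − 260 → 9314; 60–74 − 80 → 5287; 75–89 − 370 → 2782; 90+ − 240 → 11063
→ [4012, 2777, 6146, 9314, 5287, 2782, 11063]
— Period 3 —
Births: 6146 × 0.377 = 2317
15–29: 4012 × 0.968 = 3884
30–44: 2777 × 0.953 = 2646
45–59: 6146 × 0.957 = 5882
60–74: 9314 × 0.954 = 8886
75–89: 5287 × 0.953 = 5039
90+: 2782 × 0.914 + 11063 × 0.614 = 2543 + 6793 = 9336
Net migration: 0–14 + 240 → 2557; 15–29 + 300 → 4184; 30–44 + 140 → 2786; 45–59 − 260 → 5622; 60–74 − 80 → 8806; 75–89 − 370 → 4669; 90+ − 240 → 9096
→ [2557, 4184, 2786, 5622, 8806, 4669, 9096]
Total: 44000 → 37720; change = -6280; percentage change = -14.3%

-14.3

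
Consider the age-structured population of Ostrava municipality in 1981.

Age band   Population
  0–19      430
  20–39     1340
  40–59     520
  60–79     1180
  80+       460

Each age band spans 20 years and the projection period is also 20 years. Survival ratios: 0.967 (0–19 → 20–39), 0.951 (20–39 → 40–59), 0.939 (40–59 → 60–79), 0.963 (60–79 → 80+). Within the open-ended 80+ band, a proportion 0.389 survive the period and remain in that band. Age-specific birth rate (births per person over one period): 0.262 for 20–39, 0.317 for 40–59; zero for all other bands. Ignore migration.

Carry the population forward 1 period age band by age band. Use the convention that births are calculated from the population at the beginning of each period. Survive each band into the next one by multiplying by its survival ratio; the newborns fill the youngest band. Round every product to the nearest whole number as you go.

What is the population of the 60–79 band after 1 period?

(Bands numbered youngest = 1 to oldest = 5.)
After projecting period 1:
Births: 1340 × 0.262 = 351, 520 × 0.317 = 165 → 516
Band 2: 430 × 0.967 = 416
Band 3: 1340 × 0.951 = 1274
Band 4: 520 × 0.939 = 488
Band 5: 1180 × 0.963 + 460 × 0.389 = 1136 + 179 = 1315
→ [516, 416, 1274, 488, 1315]

488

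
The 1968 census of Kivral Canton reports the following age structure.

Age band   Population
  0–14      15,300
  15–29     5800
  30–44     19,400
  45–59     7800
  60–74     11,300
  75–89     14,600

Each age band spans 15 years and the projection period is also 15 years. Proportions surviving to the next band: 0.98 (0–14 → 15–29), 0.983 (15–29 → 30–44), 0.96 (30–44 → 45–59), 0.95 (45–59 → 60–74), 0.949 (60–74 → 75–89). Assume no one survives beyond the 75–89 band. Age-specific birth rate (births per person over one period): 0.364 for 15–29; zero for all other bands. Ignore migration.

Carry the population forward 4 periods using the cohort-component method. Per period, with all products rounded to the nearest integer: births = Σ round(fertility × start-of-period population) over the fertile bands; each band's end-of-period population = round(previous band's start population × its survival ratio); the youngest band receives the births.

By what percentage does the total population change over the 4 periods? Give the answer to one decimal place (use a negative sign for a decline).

[period 1]
Births: 5800 × 0.364 = 2111
15–29: 15300 × 0.98 = 14994
30–44: 5800 × 0.983 = 5701
45–59: 19400 × 0.96 = 18624
60–74: 7800 × 0.95 = 7410
75–89: 11300 × 0.949 = 10724
→ [2111, 14994, 5701, 18624, 7410, 10724]
[period 2]
Births: 14994 × 0.364 = 5458
15–29: 2111 × 0.98 = 2069
30–44: 14994 × 0.983 = 14739
45–59: 5701 × 0.96 = 5473
60–74: 18624 × 0.95 = 17693
75–89: 7410 × 0.949 = 7032
→ [5458, 2069, 14739, 5473, 17693, 7032]
[period 3]
Births: 2069 × 0.364 = 753
15–29: 5458 × 0.98 = 5349
30–44: 2069 × 0.983 = 2034
45–59: 14739 × 0.96 = 14149
60–74: 5473 × 0.95 = 5199
75–89: 17693 × 0.949 = 16791
→ [753, 5349, 2034, 14149, 5199, 16791]
[period 4]
Births: 5349 × 0.364 = 1947
15–29: 753 × 0.98 = 738
30–44: 5349 × 0.983 = 5258
45–59: 2034 × 0.96 = 1953
60–74: 14149 × 0.95 = 13442
75–89: 5199 × 0.949 = 4934
→ [1947, 738, 5258, 1953, 13442, 4934]
Total: 74200 → 28272; change = -45928; percentage change = -61.9%

-61.9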